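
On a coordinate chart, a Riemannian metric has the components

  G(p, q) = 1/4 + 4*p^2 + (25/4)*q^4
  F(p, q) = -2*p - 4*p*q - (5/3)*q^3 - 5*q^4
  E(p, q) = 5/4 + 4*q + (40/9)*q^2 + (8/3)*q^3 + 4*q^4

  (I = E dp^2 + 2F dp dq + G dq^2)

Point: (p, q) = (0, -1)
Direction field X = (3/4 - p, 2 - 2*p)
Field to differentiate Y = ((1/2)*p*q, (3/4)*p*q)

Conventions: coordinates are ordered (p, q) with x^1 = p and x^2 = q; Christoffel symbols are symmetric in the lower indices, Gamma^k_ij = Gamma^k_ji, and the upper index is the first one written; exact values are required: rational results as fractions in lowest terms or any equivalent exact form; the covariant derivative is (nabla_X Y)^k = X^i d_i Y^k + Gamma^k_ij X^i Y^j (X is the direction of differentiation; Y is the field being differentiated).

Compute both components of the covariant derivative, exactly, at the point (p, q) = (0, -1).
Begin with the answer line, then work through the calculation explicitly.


Answer: (nabla_X Y)^p = -3/8, (nabla_X Y)^q = -9/16

E = 109/36, F = -10/3, G = 13/2 at the point
E_p = 0, E_q = -116/9, F_p = 2, F_q = 15, G_p = 0, G_q = -25
EG - F^2 = 617/72;  g^inv = (72/617) * [[13/2, 10/3], [10/3, 109/36]]
first-kind symbols [ij,l] = (1/2)(d_i g_jl + d_j g_il - d_l g_ij): [pp,p] = E_p/2 = 0, [pp,q] = F_p - E_q/2 = 76/9, [pq,p] = E_q/2 = -58/9, [pq,q] = G_p/2 = 0, [qq,p] = F_q - G_p/2 = 15, [qq,q] = G_q/2 = -25/2
Gamma^p_ij = (G*[ij,p] - F*[ij,q])/(EG - F^2), Gamma^q_ij = (E*[ij,q] - F*[ij,p])/(EG - F^2)
Gamma_ppp = 6080/1851, Gamma_ppq = -3016/617, Gamma_pqq = 4020/617, Gamma_qpp = 16568/5553, Gamma_qpq = -4640/1851, Gamma_qqq = 875/617
X = (3/4, 2), Y = (0, 0) at the point


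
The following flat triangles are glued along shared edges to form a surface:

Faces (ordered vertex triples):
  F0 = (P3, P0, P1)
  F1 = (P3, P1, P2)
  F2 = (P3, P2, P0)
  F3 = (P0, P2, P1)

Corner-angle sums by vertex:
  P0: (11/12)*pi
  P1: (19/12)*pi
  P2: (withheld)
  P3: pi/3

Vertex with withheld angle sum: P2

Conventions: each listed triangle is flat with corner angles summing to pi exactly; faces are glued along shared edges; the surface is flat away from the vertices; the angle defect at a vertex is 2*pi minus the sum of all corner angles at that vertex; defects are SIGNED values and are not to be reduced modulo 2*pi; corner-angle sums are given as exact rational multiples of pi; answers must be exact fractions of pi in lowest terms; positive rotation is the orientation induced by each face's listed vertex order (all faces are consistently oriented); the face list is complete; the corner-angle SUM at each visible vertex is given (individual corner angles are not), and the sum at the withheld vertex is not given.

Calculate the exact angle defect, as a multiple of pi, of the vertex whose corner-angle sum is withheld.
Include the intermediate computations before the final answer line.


V = 4, E = 6, F = 4; chi = V - E + F = 2
Gauss-Bonnet: total defect = 2*pi*chi = 4*pi; visible defects sum to (19/6)*pi

Answer: defect(P2) = (5/6)*pi


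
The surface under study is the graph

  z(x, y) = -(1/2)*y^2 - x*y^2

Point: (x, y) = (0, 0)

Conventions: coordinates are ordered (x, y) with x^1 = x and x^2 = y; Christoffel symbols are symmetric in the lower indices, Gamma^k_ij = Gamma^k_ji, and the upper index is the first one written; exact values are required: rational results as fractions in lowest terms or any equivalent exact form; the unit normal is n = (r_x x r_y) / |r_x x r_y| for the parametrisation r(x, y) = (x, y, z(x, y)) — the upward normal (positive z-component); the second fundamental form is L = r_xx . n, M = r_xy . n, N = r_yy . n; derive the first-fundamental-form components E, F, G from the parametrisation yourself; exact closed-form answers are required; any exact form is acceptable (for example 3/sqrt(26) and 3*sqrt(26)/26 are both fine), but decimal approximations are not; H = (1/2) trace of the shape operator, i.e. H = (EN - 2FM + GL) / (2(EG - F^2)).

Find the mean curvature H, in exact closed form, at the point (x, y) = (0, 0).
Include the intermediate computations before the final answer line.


z_x = 0, z_y = 0, z_xx = 0, z_xy = 0, z_yy = -1
E = 1, F = 0, G = 1; answer radicand W^2 = 1
unnormalised second-form numerators: l = 0, m = 0, n = -1; L = l/sqrt(1), and similarly M = m/sqrt(W^2), N = n/sqrt(W^2)
H = (E*n - 2*F*m + G*l) / (2*(EG - F^2)*sqrt(W^2)); E*n - 2*F*m + G*l = -1, EG - F^2 = 1, so H = (-1/2)/sqrt(1)

Answer: H = -1/2


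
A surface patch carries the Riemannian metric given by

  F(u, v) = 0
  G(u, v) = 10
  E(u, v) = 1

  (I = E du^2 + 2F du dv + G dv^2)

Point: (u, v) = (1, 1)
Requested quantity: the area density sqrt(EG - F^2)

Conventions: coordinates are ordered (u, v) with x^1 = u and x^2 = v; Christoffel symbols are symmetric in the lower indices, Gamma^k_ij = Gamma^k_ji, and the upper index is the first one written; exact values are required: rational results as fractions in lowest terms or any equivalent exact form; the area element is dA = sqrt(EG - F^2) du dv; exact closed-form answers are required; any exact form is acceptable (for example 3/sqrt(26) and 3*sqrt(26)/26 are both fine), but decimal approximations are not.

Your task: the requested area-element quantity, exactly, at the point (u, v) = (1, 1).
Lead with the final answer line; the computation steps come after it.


Answer: sqrt(EG - F^2) = sqrt(10)

E = 1, F = 0, G = 10; EG - F^2 = 10


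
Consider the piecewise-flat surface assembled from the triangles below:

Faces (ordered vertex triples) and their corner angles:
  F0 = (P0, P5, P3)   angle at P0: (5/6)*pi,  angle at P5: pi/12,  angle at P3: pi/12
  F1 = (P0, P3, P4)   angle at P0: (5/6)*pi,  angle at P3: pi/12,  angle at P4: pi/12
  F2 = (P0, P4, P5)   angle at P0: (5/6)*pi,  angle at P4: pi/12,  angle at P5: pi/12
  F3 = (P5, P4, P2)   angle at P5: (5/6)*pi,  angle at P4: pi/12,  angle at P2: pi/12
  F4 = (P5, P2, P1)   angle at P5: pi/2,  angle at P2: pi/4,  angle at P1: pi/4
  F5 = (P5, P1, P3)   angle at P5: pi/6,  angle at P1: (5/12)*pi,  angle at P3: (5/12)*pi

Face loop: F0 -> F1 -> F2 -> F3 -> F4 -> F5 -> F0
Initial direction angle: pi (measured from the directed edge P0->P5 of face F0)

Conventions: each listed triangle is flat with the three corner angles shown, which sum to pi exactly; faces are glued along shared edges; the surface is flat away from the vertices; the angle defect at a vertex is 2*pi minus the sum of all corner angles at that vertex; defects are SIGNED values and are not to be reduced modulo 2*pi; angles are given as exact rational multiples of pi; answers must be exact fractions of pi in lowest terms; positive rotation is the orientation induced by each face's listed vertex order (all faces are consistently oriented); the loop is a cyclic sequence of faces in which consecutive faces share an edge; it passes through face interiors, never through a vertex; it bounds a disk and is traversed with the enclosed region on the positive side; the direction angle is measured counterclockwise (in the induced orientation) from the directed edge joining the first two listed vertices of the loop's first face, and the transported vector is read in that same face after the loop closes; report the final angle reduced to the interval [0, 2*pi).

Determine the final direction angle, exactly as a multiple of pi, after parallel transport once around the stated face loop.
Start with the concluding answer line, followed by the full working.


Answer: final direction angle = (5/6)*pi

enclosed vertex P0: corner angles sum to (5/2)*pi, defect = 2*pi - (5/2)*pi = -pi/2
enclosed vertex P5: corner angles sum to (5/3)*pi, defect = 2*pi - (5/3)*pi = pi/3
holonomy = initial angle + sum of enclosed defects (mod 2*pi), positive in the induced orientation
final angle = pi - pi/6 = (5/6)*pi (mod 2*pi)


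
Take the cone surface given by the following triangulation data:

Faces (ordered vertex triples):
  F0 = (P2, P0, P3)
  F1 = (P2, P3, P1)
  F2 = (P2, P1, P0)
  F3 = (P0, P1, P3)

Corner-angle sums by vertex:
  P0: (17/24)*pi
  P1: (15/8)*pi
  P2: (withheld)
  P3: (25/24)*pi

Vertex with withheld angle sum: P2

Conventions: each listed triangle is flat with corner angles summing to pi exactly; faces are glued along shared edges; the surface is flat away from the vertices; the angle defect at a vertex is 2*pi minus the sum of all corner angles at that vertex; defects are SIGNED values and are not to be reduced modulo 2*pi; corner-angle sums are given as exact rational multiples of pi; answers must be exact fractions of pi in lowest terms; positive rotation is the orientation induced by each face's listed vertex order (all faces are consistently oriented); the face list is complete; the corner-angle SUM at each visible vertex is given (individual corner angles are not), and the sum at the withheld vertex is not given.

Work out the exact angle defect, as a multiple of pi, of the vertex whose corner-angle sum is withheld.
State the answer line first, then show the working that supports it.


Answer: defect(P2) = (13/8)*pi

V = 4, E = 6, F = 4; chi = V - E + F = 2
Gauss-Bonnet: total defect = 2*pi*chi = 4*pi; visible defects sum to (19/8)*pi


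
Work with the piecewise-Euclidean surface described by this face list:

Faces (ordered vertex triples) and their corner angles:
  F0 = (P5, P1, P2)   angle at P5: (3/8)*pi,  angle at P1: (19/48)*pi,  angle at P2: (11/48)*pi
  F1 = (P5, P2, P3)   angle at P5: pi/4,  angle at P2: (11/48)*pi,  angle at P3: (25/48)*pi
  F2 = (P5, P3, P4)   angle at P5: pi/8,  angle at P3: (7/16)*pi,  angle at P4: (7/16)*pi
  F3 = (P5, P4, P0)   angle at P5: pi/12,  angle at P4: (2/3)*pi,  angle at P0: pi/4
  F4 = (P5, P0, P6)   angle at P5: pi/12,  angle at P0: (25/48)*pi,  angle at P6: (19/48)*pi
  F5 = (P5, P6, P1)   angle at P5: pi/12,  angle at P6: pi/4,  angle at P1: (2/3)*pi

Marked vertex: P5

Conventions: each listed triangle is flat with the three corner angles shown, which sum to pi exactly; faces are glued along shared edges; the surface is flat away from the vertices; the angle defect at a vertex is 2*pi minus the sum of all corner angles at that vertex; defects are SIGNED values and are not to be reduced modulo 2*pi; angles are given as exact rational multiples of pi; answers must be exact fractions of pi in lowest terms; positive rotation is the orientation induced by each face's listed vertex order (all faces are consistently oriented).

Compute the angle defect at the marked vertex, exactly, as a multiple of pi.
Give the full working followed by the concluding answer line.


Sum of corner angles at P5: pi
defect = 2*pi - pi

Answer: defect(P5) = pi


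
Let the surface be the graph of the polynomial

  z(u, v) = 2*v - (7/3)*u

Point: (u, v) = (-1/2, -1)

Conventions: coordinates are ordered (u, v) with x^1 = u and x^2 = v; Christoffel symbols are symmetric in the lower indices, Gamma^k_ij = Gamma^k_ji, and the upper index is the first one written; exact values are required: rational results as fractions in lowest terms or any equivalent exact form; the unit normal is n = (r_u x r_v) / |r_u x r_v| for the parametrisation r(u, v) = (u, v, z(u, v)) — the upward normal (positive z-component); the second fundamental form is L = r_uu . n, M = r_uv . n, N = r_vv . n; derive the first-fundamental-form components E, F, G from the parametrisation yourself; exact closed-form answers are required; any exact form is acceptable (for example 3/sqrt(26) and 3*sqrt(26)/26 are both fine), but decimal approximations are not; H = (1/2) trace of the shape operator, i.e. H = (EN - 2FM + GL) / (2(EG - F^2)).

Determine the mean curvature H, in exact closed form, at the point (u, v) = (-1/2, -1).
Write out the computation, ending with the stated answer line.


z_u = -7/3, z_v = 2, z_uu = 0, z_uv = 0, z_vv = 0
E = 58/9, F = -14/3, G = 5; answer radicand W^2 = 94/9
unnormalised second-form numerators: l = 0, m = 0, n = 0; L = l/sqrt(94/9), and similarly M = m/sqrt(W^2), N = n/sqrt(W^2)
H = (E*n - 2*F*m + G*l) / (2*(EG - F^2)*sqrt(W^2)); E*n - 2*F*m + G*l = 0, EG - F^2 = 94/9, so H = (0)/sqrt(94/9)

Answer: H = 0


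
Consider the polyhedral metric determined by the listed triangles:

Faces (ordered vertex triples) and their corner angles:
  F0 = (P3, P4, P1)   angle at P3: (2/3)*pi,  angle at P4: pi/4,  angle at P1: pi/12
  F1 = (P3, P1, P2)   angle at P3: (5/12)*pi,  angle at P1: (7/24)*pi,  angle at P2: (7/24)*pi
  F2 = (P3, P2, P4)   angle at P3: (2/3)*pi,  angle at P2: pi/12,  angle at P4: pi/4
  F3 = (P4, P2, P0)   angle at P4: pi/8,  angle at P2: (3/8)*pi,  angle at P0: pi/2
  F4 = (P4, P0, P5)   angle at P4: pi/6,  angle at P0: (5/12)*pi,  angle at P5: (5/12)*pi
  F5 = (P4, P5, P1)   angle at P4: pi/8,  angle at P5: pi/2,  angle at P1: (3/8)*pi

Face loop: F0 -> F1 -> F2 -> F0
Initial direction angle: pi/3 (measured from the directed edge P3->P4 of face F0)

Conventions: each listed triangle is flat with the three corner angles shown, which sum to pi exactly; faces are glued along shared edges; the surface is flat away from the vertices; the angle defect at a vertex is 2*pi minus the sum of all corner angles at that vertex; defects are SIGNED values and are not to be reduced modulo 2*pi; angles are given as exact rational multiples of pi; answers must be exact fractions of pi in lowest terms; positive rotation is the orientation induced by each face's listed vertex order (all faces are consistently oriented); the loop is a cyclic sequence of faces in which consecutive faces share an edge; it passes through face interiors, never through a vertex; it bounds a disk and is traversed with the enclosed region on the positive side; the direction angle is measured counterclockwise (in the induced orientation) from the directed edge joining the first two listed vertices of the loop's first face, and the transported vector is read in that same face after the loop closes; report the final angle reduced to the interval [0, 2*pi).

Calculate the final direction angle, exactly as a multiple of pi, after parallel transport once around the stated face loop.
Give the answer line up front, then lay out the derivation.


Answer: final direction angle = (7/12)*pi

enclosed vertex P3: corner angles sum to (7/4)*pi, defect = 2*pi - (7/4)*pi = pi/4
adding the enclosed defects to the starting angle (mod 2*pi, induced orientation) gives the holonomy
final angle = pi/3 + pi/4 = (7/12)*pi (mod 2*pi)


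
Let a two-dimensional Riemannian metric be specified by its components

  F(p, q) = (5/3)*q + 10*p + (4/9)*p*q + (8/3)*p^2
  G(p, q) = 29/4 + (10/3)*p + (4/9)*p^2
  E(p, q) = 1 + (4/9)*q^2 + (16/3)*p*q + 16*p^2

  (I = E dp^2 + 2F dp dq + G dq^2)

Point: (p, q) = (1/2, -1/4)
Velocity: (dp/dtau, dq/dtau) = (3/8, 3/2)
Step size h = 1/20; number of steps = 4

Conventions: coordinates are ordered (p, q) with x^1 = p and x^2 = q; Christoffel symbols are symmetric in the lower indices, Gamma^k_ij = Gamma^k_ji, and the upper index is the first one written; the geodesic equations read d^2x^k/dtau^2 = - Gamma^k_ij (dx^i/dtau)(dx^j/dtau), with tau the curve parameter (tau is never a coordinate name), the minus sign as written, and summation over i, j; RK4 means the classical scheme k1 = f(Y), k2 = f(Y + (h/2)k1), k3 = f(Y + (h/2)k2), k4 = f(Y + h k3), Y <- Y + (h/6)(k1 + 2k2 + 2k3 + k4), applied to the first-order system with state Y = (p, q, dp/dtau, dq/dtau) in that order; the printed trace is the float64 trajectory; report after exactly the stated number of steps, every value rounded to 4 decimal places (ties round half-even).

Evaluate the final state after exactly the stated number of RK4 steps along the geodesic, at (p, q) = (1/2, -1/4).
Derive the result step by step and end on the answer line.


f(Y) = (dp/dtau, dq/dtau, -Gamma^p_ij Y'^i Y'^j, -Gamma^q_ij Y'^i Y'^j) with the Gammas evaluated at the stage position; h = 0.050000; intermediate values shown to 6 dp
step 0: p = 0.5000, q = -0.2500, dp/dtau = 0.3750, dq/dtau = 1.5000
step 1:
  k1: at (p, q) = (0.500000, -0.250000), (dp/dtau, dq/dtau) = (0.375000, 1.500000); Gamma_ppp = 0.591928, Gamma_ppq = 0.098655, Gamma_pqq = 0.000000, Gamma_qpp = 0.914798, Gamma_qpq = 0.152466, Gamma_qqq = 0.000000; k1 = (0.375000, 1.500000, -0.194226, -0.300168)
  k2: at (p, q) = (0.509375, -0.212500), (dp/dtau, dq/dtau) = (0.370144, 1.492496); Gamma_ppp = 0.599122, Gamma_ppq = 0.099854, Gamma_pqq = 0.000000, Gamma_qpp = 0.897366, Gamma_qpq = 0.149561, Gamma_qqq = 0.000000; k2 = (0.370144, 1.492496, -0.192410, -0.288192)
  k3: at (p, q) = (0.509254, -0.212688), (dp/dtau, dq/dtau) = (0.370190, 1.492795); Gamma_ppp = 0.599060, Gamma_ppq = 0.099843, Gamma_pqq = 0.000000, Gamma_qpp = 0.897537, Gamma_qpq = 0.149589, Gamma_qqq = 0.000000; k3 = (0.370190, 1.492795, -0.192446, -0.288330)
  k4: at (p, q) = (0.518509, -0.175360), (dp/dtau, dq/dtau) = (0.365378, 1.485583); Gamma_ppp = 0.605538, Gamma_ppq = 0.100923, Gamma_pqq = 0.000000, Gamma_qpp = 0.880453, Gamma_qpq = 0.146742, Gamma_qqq = 0.000000; k4 = (0.365378, 1.485583, -0.190402, -0.276844)
  Y <- Y + (h/6)(k1 + 2k2 + 2k3 + k4): p = 0.5185, q = -0.1754, dp/dtau = 0.3654, dq/dtau = 1.4856
step 2:
  k1: at (p, q) = (0.518509, -0.175365), (dp/dtau, dq/dtau) = (0.365381, 1.485583); Gamma_ppp = 0.605537, Gamma_ppq = 0.100923, Gamma_pqq = 0.000000, Gamma_qpp = 0.880455, Gamma_qpq = 0.146743, Gamma_qqq = 0.000000; k1 = (0.365381, 1.485583, -0.190403, -0.276848)
  k2: at (p, q) = (0.527643, -0.138226), (dp/dtau, dq/dtau) = (0.360620, 1.478662); Gamma_ppp = 0.611339, Gamma_ppq = 0.101890, Gamma_pqq = 0.000000, Gamma_qpp = 0.863740, Gamma_qpq = 0.143957, Gamma_qqq = 0.000000; k2 = (0.360620, 1.478662, -0.188165, -0.265853)
  k3: at (p, q) = (0.527524, -0.138399), (dp/dtau, dq/dtau) = (0.360676, 1.478937); Gamma_ppp = 0.611291, Gamma_ppq = 0.101882, Gamma_pqq = 0.000000, Gamma_qpp = 0.863902, Gamma_qpq = 0.143984, Gamma_qqq = 0.000000; k3 = (0.360676, 1.478937, -0.188212, -0.265990)
  k4: at (p, q) = (0.536543, -0.101418), (dp/dtau, dq/dtau) = (0.355970, 1.472283); Gamma_ppp = 0.616471, Gamma_ppq = 0.102745, Gamma_pqq = 0.000000, Gamma_qpp = 0.847552, Gamma_qpq = 0.141259, Gamma_qqq = 0.000000; k4 = (0.355970, 1.472283, -0.185811, -0.255461)
  Y <- Y + (h/6)(k1 + 2k2 + 2k3 + k4): p = 0.5365, q = -0.1014, dp/dtau = 0.3560, dq/dtau = 1.4723
step 3:
  k1: at (p, q) = (0.536542, -0.101423), (dp/dtau, dq/dtau) = (0.355972, 1.472283); Gamma_ppp = 0.616470, Gamma_ppq = 0.102745, Gamma_pqq = 0.000000, Gamma_qpp = 0.847554, Gamma_qpq = 0.141259, Gamma_qqq = 0.000000; k1 = (0.355972, 1.472283, -0.185813, -0.255464)
  k2: at (p, q) = (0.545441, -0.064616), (dp/dtau, dq/dtau) = (0.351327, 1.465896); Gamma_ppp = 0.621064, Gamma_ppq = 0.103511, Gamma_pqq = 0.000000, Gamma_qpp = 0.831583, Gamma_qpq = 0.138597, Gamma_qqq = 0.000000; k2 = (0.351327, 1.465896, -0.183276, -0.245401)
  k3: at (p, q) = (0.545325, -0.064776), (dp/dtau, dq/dtau) = (0.351391, 1.466148); Gamma_ppp = 0.621028, Gamma_ppq = 0.103505, Gamma_pqq = 0.000000, Gamma_qpp = 0.831735, Gamma_qpq = 0.138622, Gamma_qqq = 0.000000; k3 = (0.351391, 1.466148, -0.183331, -0.245533)
  k4: at (p, q) = (0.554111, -0.028116), (dp/dtau, dq/dtau) = (0.346806, 1.460006); Gamma_ppp = 0.625084, Gamma_ppq = 0.104181, Gamma_pqq = 0.000000, Gamma_qpp = 0.816136, Gamma_qpq = 0.136023, Gamma_qqq = 0.000000; k4 = (0.346806, 1.460006, -0.180683, -0.235907)
  Y <- Y + (h/6)(k1 + 2k2 + 2k3 + k4): p = 0.5541, q = -0.0281, dp/dtau = 0.3468, dq/dtau = 1.4600
step 4:
  k1: at (p, q) = (0.554110, -0.028120), (dp/dtau, dq/dtau) = (0.346808, 1.460006); Gamma_ppp = 0.625084, Gamma_ppq = 0.104181, Gamma_pqq = 0.000000, Gamma_qpp = 0.816137, Gamma_qpq = 0.136023, Gamma_qqq = 0.000000; k1 = (0.346808, 1.460006, -0.180685, -0.235910)
  k2: at (p, q) = (0.562780, 0.008380), (dp/dtau, dq/dtau) = (0.342291, 1.454108); Gamma_ppp = 0.628634, Gamma_ppq = 0.104772, Gamma_pqq = 0.000000, Gamma_qpp = 0.800920, Gamma_qpq = 0.133487, Gamma_qqq = 0.000000; k2 = (0.342291, 1.454108, -0.177949, -0.226718)
  k3: at (p, q) = (0.562667, 0.008233), (dp/dtau, dq/dtau) = (0.342359, 1.454338); Gamma_ppp = 0.628609, Gamma_ppq = 0.104768, Gamma_pqq = 0.000000, Gamma_qpp = 0.801061, Gamma_qpq = 0.133510, Gamma_qqq = 0.000000; k3 = (0.342359, 1.454338, -0.178009, -0.226844)
  k4: at (p, q) = (0.571228, 0.044597), (dp/dtau, dq/dtau) = (0.337908, 1.448664); Gamma_ppp = 0.631696, Gamma_ppq = 0.105283, Gamma_pqq = 0.000000, Gamma_qpp = 0.786213, Gamma_qpq = 0.131035, Gamma_qqq = 0.000000; k4 = (0.337908, 1.448664, -0.175203, -0.218059)
  Y <- Y + (h/6)(k1 + 2k2 + 2k3 + k4): p = 0.5712, q = 0.0446, dp/dtau = 0.3379, dq/dtau = 1.4487

Answer: p = 0.5712, q = 0.0446, dp/dtau = 0.3379, dq/dtau = 1.4487


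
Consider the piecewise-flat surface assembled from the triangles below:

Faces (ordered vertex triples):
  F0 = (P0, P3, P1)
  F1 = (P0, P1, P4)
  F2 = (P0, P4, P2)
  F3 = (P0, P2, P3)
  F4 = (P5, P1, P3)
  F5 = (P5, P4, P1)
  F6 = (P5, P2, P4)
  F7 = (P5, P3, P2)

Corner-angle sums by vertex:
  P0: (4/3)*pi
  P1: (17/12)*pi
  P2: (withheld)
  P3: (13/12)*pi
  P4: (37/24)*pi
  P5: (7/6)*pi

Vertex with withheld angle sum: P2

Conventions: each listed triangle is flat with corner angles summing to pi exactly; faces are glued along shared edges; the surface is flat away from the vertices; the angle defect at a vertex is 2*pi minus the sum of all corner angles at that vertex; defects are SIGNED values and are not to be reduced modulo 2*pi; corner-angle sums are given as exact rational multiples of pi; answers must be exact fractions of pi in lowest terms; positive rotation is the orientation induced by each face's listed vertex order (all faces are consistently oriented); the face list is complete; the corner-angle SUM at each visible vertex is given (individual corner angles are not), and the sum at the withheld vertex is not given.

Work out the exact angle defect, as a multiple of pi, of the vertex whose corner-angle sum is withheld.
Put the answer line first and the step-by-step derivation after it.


Answer: defect(P2) = (13/24)*pi

V = 6, E = 12, F = 8; chi = V - E + F = 2
Gauss-Bonnet: total defect = 2*pi*chi = 4*pi; visible defects sum to (83/24)*pi


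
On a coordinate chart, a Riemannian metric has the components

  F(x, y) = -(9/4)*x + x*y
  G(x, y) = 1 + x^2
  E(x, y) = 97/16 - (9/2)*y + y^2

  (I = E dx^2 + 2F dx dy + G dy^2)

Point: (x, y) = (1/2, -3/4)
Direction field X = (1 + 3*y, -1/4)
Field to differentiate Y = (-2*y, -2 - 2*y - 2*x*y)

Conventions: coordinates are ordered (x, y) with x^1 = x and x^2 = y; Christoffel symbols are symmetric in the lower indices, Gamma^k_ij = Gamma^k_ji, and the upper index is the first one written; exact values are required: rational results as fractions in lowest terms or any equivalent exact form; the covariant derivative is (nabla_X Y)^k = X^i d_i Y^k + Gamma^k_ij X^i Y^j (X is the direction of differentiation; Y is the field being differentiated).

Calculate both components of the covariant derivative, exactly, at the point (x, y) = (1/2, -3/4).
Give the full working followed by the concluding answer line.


E = 10, F = -3/2, G = 5/4 at the point
E_x = 0, E_y = -6, F_x = -3, F_y = 1/2, G_x = 1, G_y = 0
EG - F^2 = 41/4;  g^inv = (4/41) * [[5/4, 3/2], [3/2, 10]]
first-kind symbols [ij,l] = (1/2)(d_i g_jl + d_j g_il - d_l g_ij): [xx,x] = E_x/2 = 0, [xx,y] = F_x - E_y/2 = 0, [xy,x] = E_y/2 = -3, [xy,y] = G_x/2 = 1/2, [yy,x] = F_y - G_x/2 = 0, [yy,y] = G_y/2 = 0
Gamma^x_ij = (G*[ij,x] - F*[ij,y])/(EG - F^2), Gamma^y_ij = (E*[ij,y] - F*[ij,x])/(EG - F^2)
Gamma_xxx = 0, Gamma_xxy = -12/41, Gamma_xyy = 0, Gamma_yxx = 0, Gamma_yxy = 2/41, Gamma_yyy = 0
X = (-5/4, -1/4), Y = (3/2, 1/4) at the point

Answer: (nabla_X Y)^x = 115/164, (nabla_X Y)^y = -95/82


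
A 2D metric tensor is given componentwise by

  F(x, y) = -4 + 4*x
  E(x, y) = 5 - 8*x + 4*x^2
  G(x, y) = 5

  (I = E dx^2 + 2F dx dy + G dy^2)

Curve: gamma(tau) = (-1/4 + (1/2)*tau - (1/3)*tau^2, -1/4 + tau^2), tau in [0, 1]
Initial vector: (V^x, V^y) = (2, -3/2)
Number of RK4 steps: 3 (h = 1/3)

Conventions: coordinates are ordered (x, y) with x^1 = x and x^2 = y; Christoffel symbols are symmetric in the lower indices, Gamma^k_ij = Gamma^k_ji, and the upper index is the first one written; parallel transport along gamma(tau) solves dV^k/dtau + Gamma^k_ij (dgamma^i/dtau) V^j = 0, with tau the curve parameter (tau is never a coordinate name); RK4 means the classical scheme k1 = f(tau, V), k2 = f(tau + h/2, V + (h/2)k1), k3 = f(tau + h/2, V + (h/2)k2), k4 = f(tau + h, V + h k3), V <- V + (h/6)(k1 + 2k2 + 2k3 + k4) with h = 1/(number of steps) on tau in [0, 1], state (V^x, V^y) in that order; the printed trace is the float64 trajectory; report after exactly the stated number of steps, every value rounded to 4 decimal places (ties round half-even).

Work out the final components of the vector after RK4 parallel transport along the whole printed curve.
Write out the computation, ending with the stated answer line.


gamma'(tau) = (1/2 - (2/3)*tau, 2*tau); f(tau, V)^k = -Gamma^k_ij(gamma(tau)) gamma'^i(tau) V^j; h = 1/3; intermediate values shown to 6 dp
curve data and Christoffel symbols at the stage parameters:
  tau = 0.000000: gamma = (-0.250000, -0.250000), gamma' = (0.500000, 0.000000); Gamma_xxx = -0.444444, Gamma_xxy = 0.000000, Gamma_xyy = 0.000000, Gamma_yxx = 0.355556, Gamma_yxy = 0.000000, Gamma_yyy = 0.000000
  tau = 0.166667: gamma = (-0.175926, -0.222222), gamma' = (0.388889, 0.333333); Gamma_xxx = -0.446644, Gamma_xxy = 0.000000, Gamma_xyy = 0.000000, Gamma_yxx = 0.379824, Gamma_yxy = 0.000000, Gamma_yyy = 0.000000
  tau = 0.333333: gamma = (-0.120370, -0.138889), gamma' = (0.277778, 0.666667); Gamma_xxx = -0.447213, Gamma_xxy = 0.000000, Gamma_xyy = 0.000000, Gamma_yxx = 0.399165, Gamma_yxy = 0.000000, Gamma_yyy = 0.000000
  tau = 0.500000: gamma = (-0.083333, 0.000000), gamma' = (0.166667, 1.000000); Gamma_xxx = -0.446991, Gamma_xxy = 0.000000, Gamma_xyy = 0.000000, Gamma_yxx = 0.412607, Gamma_yxy = 0.000000, Gamma_yyy = 0.000000
  tau = 0.666667: gamma = (-0.064815, 0.194444), gamma' = (0.055556, 1.333333); Gamma_xxx = -0.446682, Gamma_xxy = 0.000000, Gamma_xyy = 0.000000, Gamma_yxx = 0.419493, Gamma_yxy = 0.000000, Gamma_yyy = 0.000000
  tau = 0.833333: gamma = (-0.064815, 0.444444), gamma' = (-0.055556, 1.666667); Gamma_xxx = -0.446682, Gamma_xxy = 0.000000, Gamma_xyy = 0.000000, Gamma_yxx = 0.419493, Gamma_yxy = 0.000000, Gamma_yyy = 0.000000
  tau = 1.000000: gamma = (-0.083333, 0.750000), gamma' = (-0.166667, 2.000000); Gamma_xxx = -0.446991, Gamma_xxy = 0.000000, Gamma_xyy = 0.000000, Gamma_yxx = 0.412607, Gamma_yxy = 0.000000, Gamma_yyy = 0.000000
step 0: V^x = 2.0000, V^y = -1.5000
step 1: k1 = (0.444444, -0.355556), k2 = (0.360256, -0.306360), k3 = (0.357819, -0.304287), k4 = (0.263268, -0.234983); V <- V + (h/6)(k1 + 2k2 + 2k3 + k4): V^x = 2.1191, V^y = -1.6007
step 2: k1 = (0.263247, -0.234964), k2 = (0.161139, -0.148743), k3 = (0.159871, -0.147573), k4 = (0.053909, -0.050628); V <- V + (h/6)(k1 + 2k2 + 2k3 + k4): V^x = 2.1724, V^y = -1.6494
step 3: k1 = (0.053909, -0.050628), k2 = (-0.054132, 0.050837), k3 = (-0.053685, 0.050418), k4 = (-0.160507, 0.148160); V <- V + (h/6)(k1 + 2k2 + 2k3 + k4): V^x = 2.1545, V^y = -1.6328

Answer: V^x = 2.1545, V^y = -1.6328


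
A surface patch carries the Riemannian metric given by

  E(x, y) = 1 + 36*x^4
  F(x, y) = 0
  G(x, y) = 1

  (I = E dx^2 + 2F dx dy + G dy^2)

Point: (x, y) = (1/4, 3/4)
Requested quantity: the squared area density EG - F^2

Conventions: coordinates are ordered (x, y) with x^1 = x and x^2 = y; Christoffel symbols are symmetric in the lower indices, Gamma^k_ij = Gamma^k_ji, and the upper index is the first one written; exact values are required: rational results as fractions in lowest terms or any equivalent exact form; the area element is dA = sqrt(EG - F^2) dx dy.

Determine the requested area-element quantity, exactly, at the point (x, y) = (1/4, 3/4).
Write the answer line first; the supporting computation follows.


Answer: EG - F^2 = 73/64

E = 73/64, F = 0, G = 1; EG - F^2 = 73/64


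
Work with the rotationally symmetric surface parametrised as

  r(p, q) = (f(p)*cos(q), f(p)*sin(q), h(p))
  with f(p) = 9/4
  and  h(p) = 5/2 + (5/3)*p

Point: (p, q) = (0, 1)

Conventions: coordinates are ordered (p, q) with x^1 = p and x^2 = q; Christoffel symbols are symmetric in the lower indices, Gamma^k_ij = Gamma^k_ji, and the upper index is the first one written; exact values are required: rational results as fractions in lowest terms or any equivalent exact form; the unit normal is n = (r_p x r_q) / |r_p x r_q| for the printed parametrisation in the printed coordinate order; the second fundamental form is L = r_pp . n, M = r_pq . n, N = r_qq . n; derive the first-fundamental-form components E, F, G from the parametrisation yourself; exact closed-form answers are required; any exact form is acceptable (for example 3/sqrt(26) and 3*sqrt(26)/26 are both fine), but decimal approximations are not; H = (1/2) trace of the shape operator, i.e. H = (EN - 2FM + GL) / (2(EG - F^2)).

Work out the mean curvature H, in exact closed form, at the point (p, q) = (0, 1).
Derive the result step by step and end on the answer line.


f = 9/4, f' = 0, f'' = 0, h' = 5/3, h'' = 0
E = 25/9, F = 0, G = 81/16; answer radicand W^2 = 25/9
unnormalised second-form numerators: l = 0, m = 0, n = 15/4; L = l/sqrt(25/9), and similarly M = m/sqrt(W^2), N = n/sqrt(W^2)
H = (E*n - 2*F*m + G*l) / (2*(EG - F^2)*sqrt(W^2)); E*n - 2*F*m + G*l = 125/12, EG - F^2 = 225/16, so H = (10/27)/sqrt(25/9)

Answer: H = 2/9


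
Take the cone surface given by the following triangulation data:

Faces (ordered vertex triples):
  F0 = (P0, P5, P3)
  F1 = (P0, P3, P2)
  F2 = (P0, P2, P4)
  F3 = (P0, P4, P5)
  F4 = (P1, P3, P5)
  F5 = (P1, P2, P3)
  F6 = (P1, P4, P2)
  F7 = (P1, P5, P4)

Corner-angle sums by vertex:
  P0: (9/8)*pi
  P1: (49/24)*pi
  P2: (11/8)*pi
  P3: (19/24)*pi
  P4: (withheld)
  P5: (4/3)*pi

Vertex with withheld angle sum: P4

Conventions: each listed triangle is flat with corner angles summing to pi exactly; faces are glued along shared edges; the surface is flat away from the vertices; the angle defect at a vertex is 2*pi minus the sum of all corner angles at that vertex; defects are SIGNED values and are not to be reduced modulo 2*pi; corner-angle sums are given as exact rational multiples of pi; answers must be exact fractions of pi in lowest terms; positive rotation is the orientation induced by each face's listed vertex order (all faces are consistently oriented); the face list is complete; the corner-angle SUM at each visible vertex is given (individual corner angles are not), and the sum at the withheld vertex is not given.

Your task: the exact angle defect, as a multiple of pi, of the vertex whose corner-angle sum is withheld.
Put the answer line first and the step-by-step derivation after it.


Answer: defect(P4) = (2/3)*pi

V = 6, E = 12, F = 8; chi = V - E + F = 2
Gauss-Bonnet: total defect = 2*pi*chi = 4*pi; visible defects sum to (10/3)*pi


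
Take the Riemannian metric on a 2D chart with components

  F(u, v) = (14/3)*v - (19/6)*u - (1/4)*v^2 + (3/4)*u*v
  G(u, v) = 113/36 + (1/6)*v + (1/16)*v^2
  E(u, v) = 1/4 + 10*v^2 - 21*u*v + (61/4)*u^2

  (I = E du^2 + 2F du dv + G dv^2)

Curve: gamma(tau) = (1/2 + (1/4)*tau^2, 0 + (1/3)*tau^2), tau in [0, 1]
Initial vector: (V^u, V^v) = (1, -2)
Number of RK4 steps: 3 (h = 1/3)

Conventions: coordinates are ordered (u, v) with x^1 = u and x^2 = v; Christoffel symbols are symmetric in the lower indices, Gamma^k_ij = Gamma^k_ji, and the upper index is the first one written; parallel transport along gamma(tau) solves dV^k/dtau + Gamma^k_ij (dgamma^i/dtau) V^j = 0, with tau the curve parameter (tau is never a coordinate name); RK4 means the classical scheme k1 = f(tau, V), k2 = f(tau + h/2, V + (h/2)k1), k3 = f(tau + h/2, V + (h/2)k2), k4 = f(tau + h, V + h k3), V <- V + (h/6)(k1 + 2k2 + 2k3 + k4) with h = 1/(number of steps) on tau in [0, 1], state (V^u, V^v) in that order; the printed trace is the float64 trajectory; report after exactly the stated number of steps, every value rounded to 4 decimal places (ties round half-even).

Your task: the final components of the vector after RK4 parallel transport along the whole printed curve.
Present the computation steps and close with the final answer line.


gamma'(tau) = ((1/2)*tau, (2/3)*tau); f(tau, V)^k = -Gamma^k_ij(gamma(tau)) gamma'^i(tau) V^j; h = 1/3; intermediate values shown to 6 dp
curve data and Christoffel symbols at the stage parameters:
  tau = 0.000000: gamma = (0.500000, 0.000000), gamma' = (0.000000, 0.000000); Gamma_uuu = 2.658194, Gamma_uuv = -1.608541, Gamma_uvv = 1.557589, Gamma_vuu = 2.004575, Gamma_vuv = -0.811388, Gamma_vvv = 0.812235
  tau = 0.166667: gamma = (0.506944, 0.009259), gamma' = (0.083333, 0.111111); Gamma_uuu = 2.626337, Gamma_uuv = -1.585968, Gamma_uvv = 1.541566, Gamma_vuu = 1.962800, Gamma_vuv = -0.787124, Gamma_vvv = 0.791807
  tau = 0.333333: gamma = (0.527778, 0.037037), gamma' = (0.166667, 0.222222); Gamma_uuu = 2.534367, Gamma_uuv = -1.520628, Gamma_uvv = 1.495076, Gamma_vuu = 1.842127, Gamma_vuv = -0.717558, Gamma_vvv = 0.732731
  tau = 0.500000: gamma = (0.562500, 0.083333), gamma' = (0.250000, 0.333333); Gamma_uuu = 2.392322, Gamma_uuv = -1.419156, Gamma_uvv = 1.422546, Gamma_vuu = 1.655383, Gamma_vuv = -0.611614, Gamma_vvv = 0.641155
  tau = 0.666667: gamma = (0.611111, 0.148148), gamma' = (0.333333, 0.444444); Gamma_uuu = 2.214676, Gamma_uuv = -1.291101, Gamma_uvv = 1.330422, Gamma_vuu = 1.420583, Gamma_vuv = -0.481942, Gamma_vvv = 0.525875
  tau = 0.833333: gamma = (0.673611, 0.231481), gamma' = (0.416667, 0.555556); Gamma_uuu = 2.017674, Gamma_uuv = -1.147156, Gamma_uvv = 1.226047, Gamma_vuu = 1.157071, Gamma_vuv = -0.342365, Gamma_vvv = 0.396657
  tau = 1.000000: gamma = (0.750000, 0.333333), gamma' = (0.500000, 0.666667); Gamma_uuu = 1.816792, Gamma_uuv = -0.997448, Gamma_uvv = 1.116549, Gamma_vuu = 0.881985, Gamma_vuv = -0.205548, Gamma_vvv = 0.262629
step 0: V^u = 1.0000, V^v = -2.0000
step 1: k1 = (0.000000, 0.000000), k2 = (0.035599, -0.031339), k3 = (0.035551, -0.031673), k4 = (0.072956, -0.062384); V <- V + (h/6)(k1 + 2k2 + 2k3 + k4): V^u = 1.0120, V^v = -2.0105
step 2: k1 = (0.072939, -0.062403), k2 = (0.113234, -0.092139), k3 = (0.112986, -0.093248), k4 = (0.155990, -0.123013); V <- V + (h/6)(k1 + 2k2 + 2k3 + k4): V^u = 1.0498, V^v = -2.0414
step 3: k1 = (0.155929, -0.123076), k2 = (0.200077, -0.153803), k3 = (0.199620, -0.155553), k4 = (0.242428, -0.187962); V <- V + (h/6)(k1 + 2k2 + 2k3 + k4): V^u = 1.1164, V^v = -2.0930

Answer: V^u = 1.1164, V^v = -2.0930


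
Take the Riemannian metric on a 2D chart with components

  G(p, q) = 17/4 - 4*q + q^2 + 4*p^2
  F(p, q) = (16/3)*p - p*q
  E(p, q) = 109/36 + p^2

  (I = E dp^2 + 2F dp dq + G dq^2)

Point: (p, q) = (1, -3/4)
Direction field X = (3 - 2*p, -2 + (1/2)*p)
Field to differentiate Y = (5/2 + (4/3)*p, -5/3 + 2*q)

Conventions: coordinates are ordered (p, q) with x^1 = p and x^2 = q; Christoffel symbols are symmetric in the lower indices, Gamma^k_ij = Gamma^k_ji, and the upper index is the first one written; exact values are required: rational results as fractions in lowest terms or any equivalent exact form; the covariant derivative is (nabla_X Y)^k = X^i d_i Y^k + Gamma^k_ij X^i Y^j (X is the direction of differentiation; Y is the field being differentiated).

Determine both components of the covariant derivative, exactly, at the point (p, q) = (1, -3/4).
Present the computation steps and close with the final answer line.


E = 145/36, F = 73/12, G = 189/16 at the point
E_p = 2, E_q = 0, F_p = 73/12, F_q = -1, G_p = 8, G_q = -11/2
EG - F^2 = 6089/576;  g^inv = (576/6089) * [[189/16, -73/12], [-73/12, 145/36]]
first-kind symbols [ij,l] = (1/2)(d_i g_jl + d_j g_il - d_l g_ij): [pp,p] = E_p/2 = 1, [pp,q] = F_p - E_q/2 = 73/12, [pq,p] = E_q/2 = 0, [pq,q] = G_p/2 = 4, [qq,p] = F_q - G_p/2 = -5, [qq,q] = G_q/2 = -11/4
Gamma^p_ij = (G*[ij,p] - F*[ij,q])/(EG - F^2), Gamma^q_ij = (E*[ij,q] - F*[ij,p])/(EG - F^2)
Gamma_ppp = -14512/6089, Gamma_ppq = -14016/6089, Gamma_pqq = -24384/6089, Gamma_qpp = 31828/18267, Gamma_qpq = 9280/6089, Gamma_qqq = 11140/6089
X = (1, -3/2), Y = (23/6, -19/6) at the point

Answer: (nabla_X Y)^p = -115076/18267, (nabla_X Y)^q = -66866/54801


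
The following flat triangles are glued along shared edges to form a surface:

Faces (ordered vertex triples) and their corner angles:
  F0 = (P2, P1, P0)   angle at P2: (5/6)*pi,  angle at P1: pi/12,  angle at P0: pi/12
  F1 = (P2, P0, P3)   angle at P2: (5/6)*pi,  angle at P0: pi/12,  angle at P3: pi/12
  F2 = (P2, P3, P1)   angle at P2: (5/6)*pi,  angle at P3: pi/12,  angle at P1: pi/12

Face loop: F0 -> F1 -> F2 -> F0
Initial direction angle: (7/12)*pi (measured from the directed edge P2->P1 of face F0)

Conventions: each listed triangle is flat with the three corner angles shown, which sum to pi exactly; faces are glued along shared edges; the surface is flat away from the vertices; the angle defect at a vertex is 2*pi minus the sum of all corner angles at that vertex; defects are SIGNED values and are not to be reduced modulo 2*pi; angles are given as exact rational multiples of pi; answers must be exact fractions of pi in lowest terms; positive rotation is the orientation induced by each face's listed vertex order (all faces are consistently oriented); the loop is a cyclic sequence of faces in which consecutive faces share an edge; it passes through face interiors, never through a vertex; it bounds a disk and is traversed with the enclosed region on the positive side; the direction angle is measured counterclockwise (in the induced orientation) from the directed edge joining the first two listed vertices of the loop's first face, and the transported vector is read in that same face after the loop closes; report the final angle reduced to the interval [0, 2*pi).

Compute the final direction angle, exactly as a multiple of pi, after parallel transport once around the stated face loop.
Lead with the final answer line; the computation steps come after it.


Answer: final direction angle = pi/12

enclosed vertex P2: corner angles sum to (5/2)*pi, defect = 2*pi - (5/2)*pi = -pi/2
summing the enclosed defects onto the initial angle, mod 2*pi in the induced orientation:
final angle = (7/12)*pi - pi/2 = pi/12 (mod 2*pi)


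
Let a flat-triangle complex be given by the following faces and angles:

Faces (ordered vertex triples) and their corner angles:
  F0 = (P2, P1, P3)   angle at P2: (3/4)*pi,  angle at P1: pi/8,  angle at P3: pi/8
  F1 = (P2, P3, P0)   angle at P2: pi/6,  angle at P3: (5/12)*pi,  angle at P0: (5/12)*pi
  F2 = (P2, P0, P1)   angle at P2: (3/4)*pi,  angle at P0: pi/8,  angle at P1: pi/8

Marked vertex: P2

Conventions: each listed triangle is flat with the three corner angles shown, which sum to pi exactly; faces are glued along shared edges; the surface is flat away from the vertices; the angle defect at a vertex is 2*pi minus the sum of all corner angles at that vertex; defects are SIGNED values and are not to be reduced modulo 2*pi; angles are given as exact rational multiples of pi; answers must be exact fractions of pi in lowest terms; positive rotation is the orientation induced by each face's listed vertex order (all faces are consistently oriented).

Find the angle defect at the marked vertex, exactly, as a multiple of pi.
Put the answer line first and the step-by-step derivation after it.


Answer: defect(P2) = pi/3

Sum of corner angles at P2: (5/3)*pi
defect = 2*pi - (5/3)*pi


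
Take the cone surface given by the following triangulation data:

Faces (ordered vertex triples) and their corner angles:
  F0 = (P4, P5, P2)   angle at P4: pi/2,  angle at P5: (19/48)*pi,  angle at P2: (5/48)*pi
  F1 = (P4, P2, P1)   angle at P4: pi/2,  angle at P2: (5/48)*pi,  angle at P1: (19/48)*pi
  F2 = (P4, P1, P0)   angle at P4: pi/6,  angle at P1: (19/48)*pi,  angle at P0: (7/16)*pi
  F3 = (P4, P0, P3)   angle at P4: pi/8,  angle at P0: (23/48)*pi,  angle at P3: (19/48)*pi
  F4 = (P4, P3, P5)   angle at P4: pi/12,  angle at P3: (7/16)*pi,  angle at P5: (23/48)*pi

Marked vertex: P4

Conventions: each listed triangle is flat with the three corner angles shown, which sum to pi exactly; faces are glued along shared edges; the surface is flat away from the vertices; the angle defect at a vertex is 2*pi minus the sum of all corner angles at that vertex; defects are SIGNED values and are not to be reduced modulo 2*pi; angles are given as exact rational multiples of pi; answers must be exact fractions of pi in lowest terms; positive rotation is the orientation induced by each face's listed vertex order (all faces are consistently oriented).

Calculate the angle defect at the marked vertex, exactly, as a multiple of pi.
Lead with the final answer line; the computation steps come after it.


Answer: defect(P4) = (5/8)*pi

Sum of corner angles at P4: (11/8)*pi
defect = 2*pi - (11/8)*pi
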